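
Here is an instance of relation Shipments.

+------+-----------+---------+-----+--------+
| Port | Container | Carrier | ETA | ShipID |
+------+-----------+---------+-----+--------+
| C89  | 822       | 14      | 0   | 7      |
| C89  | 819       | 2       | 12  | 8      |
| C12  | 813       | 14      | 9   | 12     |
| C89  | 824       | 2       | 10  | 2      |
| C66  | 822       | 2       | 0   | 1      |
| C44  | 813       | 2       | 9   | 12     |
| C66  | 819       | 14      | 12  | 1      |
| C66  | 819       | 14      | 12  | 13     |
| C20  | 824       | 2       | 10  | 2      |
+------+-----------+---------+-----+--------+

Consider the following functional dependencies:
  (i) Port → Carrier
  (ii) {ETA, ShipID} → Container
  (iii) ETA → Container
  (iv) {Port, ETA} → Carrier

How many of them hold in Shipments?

(i) Port → Carrier: Port=C89: 3 rows → Carrier takes values {14, 2} — violation; Port=C66: 3 rows → Carrier takes values {2, 14} — violation — fails.
(ii) {ETA, ShipID} → Container: every LHS value maps to a single RHS value — holds.
(iii) ETA → Container: every LHS value maps to a single RHS value — holds.
(iv) {Port, ETA} → Carrier: every LHS value maps to a single RHS value — holds.
3 of the 4 dependencies hold.

3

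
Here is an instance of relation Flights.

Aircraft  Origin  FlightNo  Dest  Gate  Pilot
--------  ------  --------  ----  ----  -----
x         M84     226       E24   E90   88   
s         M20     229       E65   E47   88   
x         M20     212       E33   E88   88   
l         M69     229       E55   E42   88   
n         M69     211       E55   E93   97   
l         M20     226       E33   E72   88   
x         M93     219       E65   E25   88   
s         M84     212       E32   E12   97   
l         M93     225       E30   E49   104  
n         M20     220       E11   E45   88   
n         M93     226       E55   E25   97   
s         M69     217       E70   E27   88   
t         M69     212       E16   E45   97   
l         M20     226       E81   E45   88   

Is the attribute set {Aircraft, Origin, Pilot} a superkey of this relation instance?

Two distinct rows share (Aircraft=l, Origin=M20, Pilot=88), so {Aircraft, Origin, Pilot} does not determine every attribute — not a superkey.

No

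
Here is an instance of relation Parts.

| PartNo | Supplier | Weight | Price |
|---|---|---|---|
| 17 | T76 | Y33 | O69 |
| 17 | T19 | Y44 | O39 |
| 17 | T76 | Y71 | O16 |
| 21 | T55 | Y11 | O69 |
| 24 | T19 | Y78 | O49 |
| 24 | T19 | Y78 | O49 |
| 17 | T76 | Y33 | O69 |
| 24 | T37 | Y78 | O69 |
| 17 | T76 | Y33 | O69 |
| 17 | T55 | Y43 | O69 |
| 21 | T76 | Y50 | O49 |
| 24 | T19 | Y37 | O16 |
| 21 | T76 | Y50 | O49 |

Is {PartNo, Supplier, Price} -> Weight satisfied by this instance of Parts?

Yes

(PartNo=17, Supplier=T76, Price=O69): 3 rows → Weight = Y33, Y33, Y33 ✓
(PartNo=17, Supplier=T19, Price=O39): 1 row → Weight = Y44 ✓
(PartNo=17, Supplier=T76, Price=O16): 1 row → Weight = Y71 ✓
(PartNo=21, Supplier=T55, Price=O69): 1 row → Weight = Y11 ✓
(PartNo=24, Supplier=T19, Price=O49): 2 rows → Weight = Y78, Y78 ✓
(PartNo=24, Supplier=T37, Price=O69): 1 row → Weight = Y78 ✓
(PartNo=17, Supplier=T55, Price=O69): 1 row → Weight = Y43 ✓
(PartNo=21, Supplier=T76, Price=O49): 2 rows → Weight = Y50, Y50 ✓
(PartNo=24, Supplier=T19, Price=O16): 1 row → Weight = Y37 ✓
Every {PartNo, Supplier, Price} value is associated with a single Weight value, so {PartNo, Supplier, Price} -> Weight holds.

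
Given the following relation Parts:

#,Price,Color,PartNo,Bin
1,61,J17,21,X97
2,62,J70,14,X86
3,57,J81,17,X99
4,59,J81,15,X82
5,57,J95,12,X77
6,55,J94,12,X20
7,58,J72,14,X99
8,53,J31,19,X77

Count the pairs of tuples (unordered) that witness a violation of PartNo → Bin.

2

PartNo=14: violating pairs (2,7) — 1 pair.
PartNo=12: violating pairs (5,6) — 1 pair.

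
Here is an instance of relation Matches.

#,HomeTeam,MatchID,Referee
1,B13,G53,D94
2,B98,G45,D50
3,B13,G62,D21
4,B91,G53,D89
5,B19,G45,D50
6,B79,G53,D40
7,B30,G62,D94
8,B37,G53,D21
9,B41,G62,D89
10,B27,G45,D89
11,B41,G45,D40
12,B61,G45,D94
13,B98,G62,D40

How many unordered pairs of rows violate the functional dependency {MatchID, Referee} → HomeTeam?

1

(MatchID=G45, Referee=D50): violating pairs (2,5) — 1 pair.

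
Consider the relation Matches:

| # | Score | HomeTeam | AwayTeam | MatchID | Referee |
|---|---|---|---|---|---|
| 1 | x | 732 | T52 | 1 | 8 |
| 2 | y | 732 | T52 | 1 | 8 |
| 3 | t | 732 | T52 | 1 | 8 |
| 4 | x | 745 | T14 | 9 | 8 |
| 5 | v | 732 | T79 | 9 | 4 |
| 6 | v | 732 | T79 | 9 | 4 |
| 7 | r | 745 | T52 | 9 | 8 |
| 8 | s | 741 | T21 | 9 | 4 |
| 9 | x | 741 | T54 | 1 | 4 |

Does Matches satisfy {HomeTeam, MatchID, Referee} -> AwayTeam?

(HomeTeam=732, MatchID=1, Referee=8): rows 1, 2, 3 → AwayTeam = T52, T52, T52 ✓
(HomeTeam=745, MatchID=9, Referee=8): rows 4, 7 → AwayTeam takes values {T14, T52} — violation
(HomeTeam=732, MatchID=9, Referee=4): rows 5, 6 → AwayTeam = T79, T79 ✓
(HomeTeam=741, MatchID=9, Referee=4): row 8 → AwayTeam = T21 ✓
(HomeTeam=741, MatchID=1, Referee=4): row 9 → AwayTeam = T54 ✓
Two rows agree on {HomeTeam, MatchID, Referee} but differ on AwayTeam, so {HomeTeam, MatchID, Referee} -> AwayTeam does not hold.

No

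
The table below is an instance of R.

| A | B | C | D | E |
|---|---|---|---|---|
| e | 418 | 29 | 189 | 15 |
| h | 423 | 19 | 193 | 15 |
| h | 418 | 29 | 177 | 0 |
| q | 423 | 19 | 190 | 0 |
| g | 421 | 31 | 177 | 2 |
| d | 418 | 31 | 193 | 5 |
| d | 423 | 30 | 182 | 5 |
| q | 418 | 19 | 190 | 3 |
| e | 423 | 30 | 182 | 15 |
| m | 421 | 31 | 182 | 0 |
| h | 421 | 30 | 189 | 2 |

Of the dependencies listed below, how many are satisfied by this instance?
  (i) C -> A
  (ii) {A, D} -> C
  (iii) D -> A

1

(i) C -> A: C=29: 2 rows → A takes values {e, h} — violation; C=19: 3 rows → A takes values {h, q} — violation; C=31: 3 rows → A takes values {g, d, m} — violation; C=30: 3 rows → A takes values {d, e, h} — violation — fails.
(ii) {A, D} -> C: every LHS value maps to a single RHS value — holds.
(iii) D -> A: D=189: 2 rows → A takes values {e, h} — violation; D=193: 2 rows → A takes values {h, d} — violation; D=177: 2 rows → A takes values {h, g} — violation; D=182: 3 rows → A takes values {d, e, m} — violation — fails.
1 of the 3 dependencies holds.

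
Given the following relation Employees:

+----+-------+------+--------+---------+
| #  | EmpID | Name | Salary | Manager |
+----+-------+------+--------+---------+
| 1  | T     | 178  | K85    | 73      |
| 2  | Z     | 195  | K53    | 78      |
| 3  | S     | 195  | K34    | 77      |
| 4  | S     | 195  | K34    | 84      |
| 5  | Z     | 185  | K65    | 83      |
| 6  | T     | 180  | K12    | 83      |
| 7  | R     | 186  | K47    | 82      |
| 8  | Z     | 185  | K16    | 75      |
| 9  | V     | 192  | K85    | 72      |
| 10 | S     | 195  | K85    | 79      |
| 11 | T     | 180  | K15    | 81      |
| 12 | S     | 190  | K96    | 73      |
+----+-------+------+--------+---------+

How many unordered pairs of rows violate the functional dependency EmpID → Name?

7

EmpID=T: violating pairs (1,6), (1,11) — 2 pairs.
EmpID=Z: violating pairs (2,5), (2,8) — 2 pairs.
EmpID=S: violating pairs (3,12), (4,12), (10,12) — 3 pairs.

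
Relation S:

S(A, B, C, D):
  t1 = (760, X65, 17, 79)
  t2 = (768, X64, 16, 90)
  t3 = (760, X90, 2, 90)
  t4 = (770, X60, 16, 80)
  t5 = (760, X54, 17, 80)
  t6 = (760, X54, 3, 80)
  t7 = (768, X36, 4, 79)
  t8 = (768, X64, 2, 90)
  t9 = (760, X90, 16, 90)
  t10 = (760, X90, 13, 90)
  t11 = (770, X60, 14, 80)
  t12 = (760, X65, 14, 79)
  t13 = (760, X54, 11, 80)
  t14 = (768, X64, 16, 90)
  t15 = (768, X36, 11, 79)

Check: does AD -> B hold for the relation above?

(A=760, D=79): rows 1, 12 → B = X65, X65 ✓
(A=768, D=90): rows 2, 8, 14 → B = X64, X64, X64 ✓
(A=760, D=90): rows 3, 9, 10 → B = X90, X90, X90 ✓
(A=770, D=80): rows 4, 11 → B = X60, X60 ✓
(A=760, D=80): rows 5, 6, 13 → B = X54, X54, X54 ✓
(A=768, D=79): rows 7, 15 → B = X36, X36 ✓
Every AD value is associated with a single B value, so AD -> B holds.

Yes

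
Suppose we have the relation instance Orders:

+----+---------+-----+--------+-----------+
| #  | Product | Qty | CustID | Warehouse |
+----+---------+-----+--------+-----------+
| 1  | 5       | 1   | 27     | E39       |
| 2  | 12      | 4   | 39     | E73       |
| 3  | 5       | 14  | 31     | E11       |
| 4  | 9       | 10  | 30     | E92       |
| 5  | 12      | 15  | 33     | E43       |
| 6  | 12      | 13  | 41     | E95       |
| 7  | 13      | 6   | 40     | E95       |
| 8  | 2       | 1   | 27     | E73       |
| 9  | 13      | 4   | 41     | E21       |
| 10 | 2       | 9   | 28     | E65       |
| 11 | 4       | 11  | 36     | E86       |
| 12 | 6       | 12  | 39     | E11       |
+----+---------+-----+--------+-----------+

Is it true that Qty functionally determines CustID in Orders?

Qty=1: rows 1, 8 → CustID = 27, 27 ✓
Qty=4: rows 2, 9 → CustID takes values {39, 41} — violation
Qty=14: row 3 → CustID = 31 ✓
Qty=10: row 4 → CustID = 30 ✓
Qty=15: row 5 → CustID = 33 ✓
Qty=13: row 6 → CustID = 41 ✓
Qty=6: row 7 → CustID = 40 ✓
Qty=9: row 10 → CustID = 28 ✓
Qty=11: row 11 → CustID = 36 ✓
Qty=12: row 12 → CustID = 39 ✓
Two rows agree on Qty but differ on CustID, so Qty → CustID does not hold.

No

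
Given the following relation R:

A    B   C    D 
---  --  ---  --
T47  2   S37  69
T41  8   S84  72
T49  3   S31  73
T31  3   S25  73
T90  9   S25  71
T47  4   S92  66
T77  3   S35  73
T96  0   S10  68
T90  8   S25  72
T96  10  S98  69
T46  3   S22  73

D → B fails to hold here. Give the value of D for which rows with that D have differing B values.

69

D=69: 2 rows → B takes values {2, 10} — violation
D=72: 2 rows → B = 8, 8 ✓
D=73: 4 rows → B = 3, 3, 3, 3 ✓
D=71: 1 row → B = 9 ✓
D=66: 1 row → B = 4 ✓
D=68: 1 row → B = 0 ✓
The only D value with inconsistent B is D=69.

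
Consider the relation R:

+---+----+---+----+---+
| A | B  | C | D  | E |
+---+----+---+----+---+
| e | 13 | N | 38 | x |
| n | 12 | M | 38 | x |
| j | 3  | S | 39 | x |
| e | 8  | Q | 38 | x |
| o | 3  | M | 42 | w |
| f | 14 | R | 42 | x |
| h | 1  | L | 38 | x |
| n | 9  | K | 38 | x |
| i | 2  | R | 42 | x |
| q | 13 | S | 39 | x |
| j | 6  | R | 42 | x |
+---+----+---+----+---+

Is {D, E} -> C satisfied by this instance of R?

(D=38, E=x): 5 rows → C takes values {N, M, Q, L, K} — violation
(D=39, E=x): 2 rows → C = S, S ✓
(D=42, E=w): 1 row → C = M ✓
(D=42, E=x): 3 rows → C = R, R, R ✓
Two rows agree on {D, E} but differ on C, so {D, E} -> C does not hold.

No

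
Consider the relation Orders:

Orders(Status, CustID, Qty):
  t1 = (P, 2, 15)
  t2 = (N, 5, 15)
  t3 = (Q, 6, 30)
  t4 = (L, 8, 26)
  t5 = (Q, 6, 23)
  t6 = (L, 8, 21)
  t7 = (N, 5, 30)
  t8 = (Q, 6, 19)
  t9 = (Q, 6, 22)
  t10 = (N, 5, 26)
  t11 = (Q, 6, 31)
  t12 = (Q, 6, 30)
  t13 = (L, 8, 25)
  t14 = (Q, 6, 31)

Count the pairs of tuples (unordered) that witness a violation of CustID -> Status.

0

CustID=5: all 3 rows agree on Status — 0 pairs.
CustID=6: all 7 rows agree on Status — 0 pairs.
CustID=8: all 3 rows agree on Status — 0 pairs.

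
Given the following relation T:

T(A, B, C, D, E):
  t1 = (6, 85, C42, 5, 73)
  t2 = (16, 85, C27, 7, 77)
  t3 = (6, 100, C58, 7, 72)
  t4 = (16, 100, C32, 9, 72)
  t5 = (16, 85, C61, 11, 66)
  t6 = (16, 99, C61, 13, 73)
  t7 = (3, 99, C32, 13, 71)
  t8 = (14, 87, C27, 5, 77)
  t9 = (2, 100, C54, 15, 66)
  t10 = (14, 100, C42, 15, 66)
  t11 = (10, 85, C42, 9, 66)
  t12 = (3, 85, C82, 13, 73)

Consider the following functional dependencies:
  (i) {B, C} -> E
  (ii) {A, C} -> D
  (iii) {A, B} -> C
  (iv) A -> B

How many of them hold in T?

0

(i) {B, C} -> E: (B=85, C=C42): rows 1, 11 → E takes values {73, 66} — violation — fails.
(ii) {A, C} -> D: (A=16, C=C61): rows 5, 6 → D takes values {11, 13} — violation — fails.
(iii) {A, B} -> C: (A=16, B=85): rows 2, 5 → C takes values {C27, C61} — violation — fails.
(iv) A -> B: A=6: rows 1, 3 → B takes values {85, 100} — violation; A=16: rows 2, 4, 5, 6 → B takes values {85, 100, 99} — violation; A=3: rows 7, 12 → B takes values {99, 85} — violation; A=14: rows 8, 10 → B takes values {87, 100} — violation — fails.
None of the 4 dependencies hold.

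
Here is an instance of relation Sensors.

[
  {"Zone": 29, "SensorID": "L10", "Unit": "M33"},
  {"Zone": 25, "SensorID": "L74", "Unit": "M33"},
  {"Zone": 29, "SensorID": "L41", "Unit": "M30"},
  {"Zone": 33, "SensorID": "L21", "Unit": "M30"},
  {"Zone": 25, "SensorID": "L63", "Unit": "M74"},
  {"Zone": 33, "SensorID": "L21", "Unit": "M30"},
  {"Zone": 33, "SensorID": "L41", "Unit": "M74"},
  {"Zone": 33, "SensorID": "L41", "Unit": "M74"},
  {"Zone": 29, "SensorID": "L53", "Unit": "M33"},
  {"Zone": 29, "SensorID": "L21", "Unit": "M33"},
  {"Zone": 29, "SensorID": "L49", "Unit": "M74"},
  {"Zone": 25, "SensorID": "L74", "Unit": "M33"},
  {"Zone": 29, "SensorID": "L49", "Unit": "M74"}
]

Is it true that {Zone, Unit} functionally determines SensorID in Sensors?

No

(Zone=29, Unit=M33): 3 rows → SensorID takes values {L10, L53, L21} — violation
(Zone=25, Unit=M33): 2 rows → SensorID = L74, L74 ✓
(Zone=29, Unit=M30): 1 row → SensorID = L41 ✓
(Zone=33, Unit=M30): 2 rows → SensorID = L21, L21 ✓
(Zone=25, Unit=M74): 1 row → SensorID = L63 ✓
(Zone=33, Unit=M74): 2 rows → SensorID = L41, L41 ✓
(Zone=29, Unit=M74): 2 rows → SensorID = L49, L49 ✓
Two rows agree on {Zone, Unit} but differ on SensorID, so {Zone, Unit} -> SensorID does not hold.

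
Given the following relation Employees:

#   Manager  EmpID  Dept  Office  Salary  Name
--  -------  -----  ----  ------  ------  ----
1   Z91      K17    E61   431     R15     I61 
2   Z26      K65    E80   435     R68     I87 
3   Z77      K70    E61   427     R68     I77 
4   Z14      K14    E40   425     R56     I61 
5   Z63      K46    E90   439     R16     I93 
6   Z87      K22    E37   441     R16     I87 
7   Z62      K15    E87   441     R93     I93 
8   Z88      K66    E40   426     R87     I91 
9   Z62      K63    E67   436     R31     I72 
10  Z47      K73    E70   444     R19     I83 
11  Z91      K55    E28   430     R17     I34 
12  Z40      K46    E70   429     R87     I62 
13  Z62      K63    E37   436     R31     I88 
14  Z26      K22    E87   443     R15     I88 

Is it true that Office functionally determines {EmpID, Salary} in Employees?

No

Office=431: row 1 → {EmpID,Salary} = (K17, R15) ✓
Office=435: row 2 → {EmpID,Salary} = (K65, R68) ✓
Office=427: row 3 → {EmpID,Salary} = (K70, R68) ✓
Office=425: row 4 → {EmpID,Salary} = (K14, R56) ✓
Office=439: row 5 → {EmpID,Salary} = (K46, R16) ✓
Office=441: rows 6, 7 → {EmpID,Salary} takes values {(K22, R16), (K15, R93)} — violation
Office=426: row 8 → {EmpID,Salary} = (K66, R87) ✓
Office=436: rows 9, 13 → {EmpID,Salary} = (K63, R31), (K63, R31) ✓
Office=444: row 10 → {EmpID,Salary} = (K73, R19) ✓
Office=430: row 11 → {EmpID,Salary} = (K55, R17) ✓
Office=429: row 12 → {EmpID,Salary} = (K46, R87) ✓
Office=443: row 14 → {EmpID,Salary} = (K22, R15) ✓
Two rows agree on Office but differ on {EmpID, Salary}, so Office → {EmpID, Salary} does not hold.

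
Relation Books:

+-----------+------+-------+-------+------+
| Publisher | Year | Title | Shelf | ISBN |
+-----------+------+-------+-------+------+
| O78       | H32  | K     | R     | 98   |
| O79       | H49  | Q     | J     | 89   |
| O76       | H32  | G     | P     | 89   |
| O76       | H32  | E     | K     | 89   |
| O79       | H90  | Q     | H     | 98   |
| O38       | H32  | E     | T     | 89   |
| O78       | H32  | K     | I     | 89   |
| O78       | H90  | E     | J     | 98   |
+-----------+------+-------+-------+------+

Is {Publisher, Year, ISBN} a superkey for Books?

No

Two distinct rows share (Publisher=O76, Year=H32, ISBN=89), so {Publisher, Year, ISBN} does not determine every attribute — not a superkey.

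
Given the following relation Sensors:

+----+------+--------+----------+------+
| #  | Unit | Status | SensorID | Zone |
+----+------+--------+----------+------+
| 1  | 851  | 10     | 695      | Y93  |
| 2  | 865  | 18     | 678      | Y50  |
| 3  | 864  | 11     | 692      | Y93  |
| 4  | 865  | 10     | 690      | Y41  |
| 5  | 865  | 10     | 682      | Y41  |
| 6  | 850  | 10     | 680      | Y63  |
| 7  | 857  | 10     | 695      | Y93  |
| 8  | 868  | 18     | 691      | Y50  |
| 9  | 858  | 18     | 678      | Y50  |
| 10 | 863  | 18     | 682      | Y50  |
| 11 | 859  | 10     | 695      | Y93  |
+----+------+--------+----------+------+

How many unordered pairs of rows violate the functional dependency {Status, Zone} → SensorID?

6

(Status=10, Zone=Y93): all 3 rows agree on SensorID — 0 pairs.
(Status=18, Zone=Y50): violating pairs (2,8), (2,10), (8,9), (8,10), (9,10) — 5 pairs.
(Status=10, Zone=Y41): violating pairs (4,5) — 1 pair.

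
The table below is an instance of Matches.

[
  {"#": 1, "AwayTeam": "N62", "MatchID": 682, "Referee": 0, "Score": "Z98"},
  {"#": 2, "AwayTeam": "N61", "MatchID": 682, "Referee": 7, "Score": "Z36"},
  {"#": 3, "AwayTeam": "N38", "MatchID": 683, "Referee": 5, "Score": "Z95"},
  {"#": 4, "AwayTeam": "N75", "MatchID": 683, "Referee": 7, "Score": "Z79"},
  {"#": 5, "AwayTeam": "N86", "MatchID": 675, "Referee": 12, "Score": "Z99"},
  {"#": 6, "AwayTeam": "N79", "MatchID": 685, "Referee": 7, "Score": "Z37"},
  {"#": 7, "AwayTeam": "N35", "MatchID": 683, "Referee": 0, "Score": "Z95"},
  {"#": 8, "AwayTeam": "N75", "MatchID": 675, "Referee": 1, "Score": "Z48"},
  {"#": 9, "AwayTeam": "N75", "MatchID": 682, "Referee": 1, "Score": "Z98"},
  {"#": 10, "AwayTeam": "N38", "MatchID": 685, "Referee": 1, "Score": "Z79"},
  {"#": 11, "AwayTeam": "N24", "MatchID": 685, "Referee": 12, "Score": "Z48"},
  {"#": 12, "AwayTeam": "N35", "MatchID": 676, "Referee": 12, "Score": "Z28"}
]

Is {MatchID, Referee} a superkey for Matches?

Yes

All 12 rows have distinct {MatchID, Referee} values, so {MatchID, Referee} → (all attributes) holds and {MatchID, Referee} is a superkey.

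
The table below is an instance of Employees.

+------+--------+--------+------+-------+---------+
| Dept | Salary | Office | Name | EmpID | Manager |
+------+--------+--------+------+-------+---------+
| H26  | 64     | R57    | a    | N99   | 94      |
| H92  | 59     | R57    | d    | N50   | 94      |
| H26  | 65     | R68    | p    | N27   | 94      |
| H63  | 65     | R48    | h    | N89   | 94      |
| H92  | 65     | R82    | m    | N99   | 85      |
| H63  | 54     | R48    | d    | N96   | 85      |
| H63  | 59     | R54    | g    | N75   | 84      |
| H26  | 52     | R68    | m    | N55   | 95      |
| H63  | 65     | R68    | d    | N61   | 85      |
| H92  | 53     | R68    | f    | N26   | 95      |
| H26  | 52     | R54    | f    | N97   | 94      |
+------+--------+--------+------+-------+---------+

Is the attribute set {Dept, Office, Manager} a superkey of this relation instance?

All 11 rows have distinct {Dept, Office, Manager} values, so {Dept, Office, Manager} → (all attributes) holds and {Dept, Office, Manager} is a superkey.

Yes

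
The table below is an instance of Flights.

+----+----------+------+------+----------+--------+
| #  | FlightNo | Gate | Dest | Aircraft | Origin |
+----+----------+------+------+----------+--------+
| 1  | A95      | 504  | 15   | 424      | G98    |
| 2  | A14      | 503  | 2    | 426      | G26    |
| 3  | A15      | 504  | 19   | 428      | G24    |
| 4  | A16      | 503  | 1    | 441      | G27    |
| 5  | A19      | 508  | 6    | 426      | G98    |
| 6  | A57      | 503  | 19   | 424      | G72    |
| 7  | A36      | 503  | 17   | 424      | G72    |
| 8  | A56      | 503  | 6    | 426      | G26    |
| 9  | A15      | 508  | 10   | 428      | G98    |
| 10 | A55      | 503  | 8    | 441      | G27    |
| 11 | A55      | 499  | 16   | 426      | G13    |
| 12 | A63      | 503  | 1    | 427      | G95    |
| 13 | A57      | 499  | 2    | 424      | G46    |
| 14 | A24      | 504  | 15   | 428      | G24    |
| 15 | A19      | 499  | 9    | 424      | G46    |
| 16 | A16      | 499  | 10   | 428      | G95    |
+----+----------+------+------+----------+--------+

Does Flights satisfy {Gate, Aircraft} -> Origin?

Yes

(Gate=504, Aircraft=424): row 1 → Origin = G98 ✓
(Gate=503, Aircraft=426): rows 2, 8 → Origin = G26, G26 ✓
(Gate=504, Aircraft=428): rows 3, 14 → Origin = G24, G24 ✓
(Gate=503, Aircraft=441): rows 4, 10 → Origin = G27, G27 ✓
(Gate=508, Aircraft=426): row 5 → Origin = G98 ✓
(Gate=503, Aircraft=424): rows 6, 7 → Origin = G72, G72 ✓
(Gate=508, Aircraft=428): row 9 → Origin = G98 ✓
(Gate=499, Aircraft=426): row 11 → Origin = G13 ✓
(Gate=503, Aircraft=427): row 12 → Origin = G95 ✓
(Gate=499, Aircraft=424): rows 13, 15 → Origin = G46, G46 ✓
(Gate=499, Aircraft=428): row 16 → Origin = G95 ✓
Every {Gate, Aircraft} value is associated with a single Origin value, so {Gate, Aircraft} -> Origin holds.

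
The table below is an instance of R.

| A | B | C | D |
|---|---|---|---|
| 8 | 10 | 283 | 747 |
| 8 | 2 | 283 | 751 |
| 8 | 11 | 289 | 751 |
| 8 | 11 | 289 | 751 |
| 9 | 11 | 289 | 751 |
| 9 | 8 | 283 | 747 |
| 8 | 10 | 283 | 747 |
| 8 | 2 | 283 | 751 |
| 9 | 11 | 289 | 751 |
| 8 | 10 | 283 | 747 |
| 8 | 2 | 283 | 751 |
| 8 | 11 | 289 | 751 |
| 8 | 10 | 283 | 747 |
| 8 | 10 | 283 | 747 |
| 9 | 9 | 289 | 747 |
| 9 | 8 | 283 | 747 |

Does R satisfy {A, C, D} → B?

Yes

(A=8, C=283, D=747): 5 rows → B = 10, 10, 10, 10, 10 ✓
(A=8, C=283, D=751): 3 rows → B = 2, 2, 2 ✓
(A=8, C=289, D=751): 3 rows → B = 11, 11, 11 ✓
(A=9, C=289, D=751): 2 rows → B = 11, 11 ✓
(A=9, C=283, D=747): 2 rows → B = 8, 8 ✓
(A=9, C=289, D=747): 1 row → B = 9 ✓
Every {A, C, D} value is associated with a single B value, so {A, C, D} → B holds.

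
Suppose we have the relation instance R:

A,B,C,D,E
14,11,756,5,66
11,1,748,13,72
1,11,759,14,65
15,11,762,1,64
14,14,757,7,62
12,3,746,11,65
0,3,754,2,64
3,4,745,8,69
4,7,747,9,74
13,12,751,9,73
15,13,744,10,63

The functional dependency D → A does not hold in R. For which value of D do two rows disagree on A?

9

D=5: 1 row → A = 14 ✓
D=13: 1 row → A = 11 ✓
D=14: 1 row → A = 1 ✓
D=1: 1 row → A = 15 ✓
D=7: 1 row → A = 14 ✓
D=11: 1 row → A = 12 ✓
D=2: 1 row → A = 0 ✓
D=8: 1 row → A = 3 ✓
D=9: 2 rows → A takes values {4, 13} — violation
D=10: 1 row → A = 15 ✓
The only D value with inconsistent A is D=9.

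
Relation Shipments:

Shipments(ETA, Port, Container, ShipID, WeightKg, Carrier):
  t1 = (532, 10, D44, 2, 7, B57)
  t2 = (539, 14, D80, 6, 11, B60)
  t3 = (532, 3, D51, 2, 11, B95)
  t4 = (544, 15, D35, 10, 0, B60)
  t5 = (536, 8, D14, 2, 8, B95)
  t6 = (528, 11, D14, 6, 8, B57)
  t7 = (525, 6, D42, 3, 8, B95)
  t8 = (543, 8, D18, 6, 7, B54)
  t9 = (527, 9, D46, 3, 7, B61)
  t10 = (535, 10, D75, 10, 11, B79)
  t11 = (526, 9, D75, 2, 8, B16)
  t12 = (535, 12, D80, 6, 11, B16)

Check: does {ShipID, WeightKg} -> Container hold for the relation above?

No

(ShipID=2, WeightKg=7): row 1 → Container = D44 ✓
(ShipID=6, WeightKg=11): rows 2, 12 → Container = D80, D80 ✓
(ShipID=2, WeightKg=11): row 3 → Container = D51 ✓
(ShipID=10, WeightKg=0): row 4 → Container = D35 ✓
(ShipID=2, WeightKg=8): rows 5, 11 → Container takes values {D14, D75} — violation
(ShipID=6, WeightKg=8): row 6 → Container = D14 ✓
(ShipID=3, WeightKg=8): row 7 → Container = D42 ✓
(ShipID=6, WeightKg=7): row 8 → Container = D18 ✓
(ShipID=3, WeightKg=7): row 9 → Container = D46 ✓
(ShipID=10, WeightKg=11): row 10 → Container = D75 ✓
Two rows agree on {ShipID, WeightKg} but differ on Container, so {ShipID, WeightKg} -> Container does not hold.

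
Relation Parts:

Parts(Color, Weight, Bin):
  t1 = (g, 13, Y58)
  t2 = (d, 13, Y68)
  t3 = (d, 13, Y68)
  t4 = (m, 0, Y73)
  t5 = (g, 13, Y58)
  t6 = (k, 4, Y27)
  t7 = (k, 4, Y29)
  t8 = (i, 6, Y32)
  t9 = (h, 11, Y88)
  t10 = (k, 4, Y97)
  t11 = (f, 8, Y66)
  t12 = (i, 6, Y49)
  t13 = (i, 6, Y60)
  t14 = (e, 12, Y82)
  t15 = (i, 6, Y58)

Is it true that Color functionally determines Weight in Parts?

Color=g: rows 1, 5 → Weight = 13, 13 ✓
Color=d: rows 2, 3 → Weight = 13, 13 ✓
Color=m: row 4 → Weight = 0 ✓
Color=k: rows 6, 7, 10 → Weight = 4, 4, 4 ✓
Color=i: rows 8, 12, 13, 15 → Weight = 6, 6, 6, 6 ✓
Color=h: row 9 → Weight = 11 ✓
Color=f: row 11 → Weight = 8 ✓
Color=e: row 14 → Weight = 12 ✓
Every Color value is associated with a single Weight value, so Color -> Weight holds.

Yes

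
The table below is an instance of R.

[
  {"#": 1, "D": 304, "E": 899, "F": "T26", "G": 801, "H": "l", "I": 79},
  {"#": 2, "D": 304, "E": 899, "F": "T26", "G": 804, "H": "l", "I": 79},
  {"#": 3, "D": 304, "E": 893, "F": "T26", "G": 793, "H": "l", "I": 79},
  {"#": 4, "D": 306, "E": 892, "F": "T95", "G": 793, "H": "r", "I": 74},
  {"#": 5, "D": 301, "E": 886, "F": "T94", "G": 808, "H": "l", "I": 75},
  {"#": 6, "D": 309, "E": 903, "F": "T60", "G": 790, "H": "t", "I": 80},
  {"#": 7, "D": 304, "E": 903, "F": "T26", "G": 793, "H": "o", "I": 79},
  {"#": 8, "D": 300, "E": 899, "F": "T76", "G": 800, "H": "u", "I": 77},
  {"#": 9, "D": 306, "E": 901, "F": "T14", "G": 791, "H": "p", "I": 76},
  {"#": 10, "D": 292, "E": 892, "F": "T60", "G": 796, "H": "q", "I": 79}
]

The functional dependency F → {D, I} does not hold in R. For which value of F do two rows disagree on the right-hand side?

T60

F=T26: rows 1, 2, 3, 7 → {D,I} = (304, 79), (304, 79), (304, 79), (304, 79) ✓
F=T95: row 4 → {D,I} = (306, 74) ✓
F=T94: row 5 → {D,I} = (301, 75) ✓
F=T60: rows 6, 10 → {D,I} takes values {(309, 80), (292, 79)} — violation
F=T76: row 8 → {D,I} = (300, 77) ✓
F=T14: row 9 → {D,I} = (306, 76) ✓
The only F value with inconsistent RHS is F=T60.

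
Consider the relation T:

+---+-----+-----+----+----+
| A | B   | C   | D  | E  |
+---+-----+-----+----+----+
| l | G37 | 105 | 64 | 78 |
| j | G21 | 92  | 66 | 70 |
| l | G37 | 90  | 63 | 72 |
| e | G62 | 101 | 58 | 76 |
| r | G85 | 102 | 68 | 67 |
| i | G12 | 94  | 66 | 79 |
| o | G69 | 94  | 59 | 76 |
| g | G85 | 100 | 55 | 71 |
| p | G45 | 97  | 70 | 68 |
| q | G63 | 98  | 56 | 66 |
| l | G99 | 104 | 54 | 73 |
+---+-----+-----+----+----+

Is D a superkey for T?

Two distinct rows share D=66, so D does not determine every attribute — not a superkey.

No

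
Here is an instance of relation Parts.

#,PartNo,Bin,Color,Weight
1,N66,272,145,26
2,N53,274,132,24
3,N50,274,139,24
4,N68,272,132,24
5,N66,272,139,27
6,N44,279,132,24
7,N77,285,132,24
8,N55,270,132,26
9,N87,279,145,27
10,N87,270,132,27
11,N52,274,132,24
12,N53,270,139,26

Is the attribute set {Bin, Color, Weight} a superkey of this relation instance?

No

Rows 2 and 11 have the same {Bin, Color, Weight} value (Bin=274, Color=132, Weight=24) but are distinct tuples, so {Bin, Color, Weight} does not determine every attribute — not a superkey.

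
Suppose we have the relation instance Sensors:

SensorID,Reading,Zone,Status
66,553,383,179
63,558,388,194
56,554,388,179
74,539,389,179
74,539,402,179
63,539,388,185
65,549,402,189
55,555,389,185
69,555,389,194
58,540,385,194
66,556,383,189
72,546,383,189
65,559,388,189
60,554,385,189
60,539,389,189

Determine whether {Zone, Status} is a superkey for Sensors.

No

Two distinct rows share (Zone=383, Status=189), so {Zone, Status} does not determine every attribute — not a superkey.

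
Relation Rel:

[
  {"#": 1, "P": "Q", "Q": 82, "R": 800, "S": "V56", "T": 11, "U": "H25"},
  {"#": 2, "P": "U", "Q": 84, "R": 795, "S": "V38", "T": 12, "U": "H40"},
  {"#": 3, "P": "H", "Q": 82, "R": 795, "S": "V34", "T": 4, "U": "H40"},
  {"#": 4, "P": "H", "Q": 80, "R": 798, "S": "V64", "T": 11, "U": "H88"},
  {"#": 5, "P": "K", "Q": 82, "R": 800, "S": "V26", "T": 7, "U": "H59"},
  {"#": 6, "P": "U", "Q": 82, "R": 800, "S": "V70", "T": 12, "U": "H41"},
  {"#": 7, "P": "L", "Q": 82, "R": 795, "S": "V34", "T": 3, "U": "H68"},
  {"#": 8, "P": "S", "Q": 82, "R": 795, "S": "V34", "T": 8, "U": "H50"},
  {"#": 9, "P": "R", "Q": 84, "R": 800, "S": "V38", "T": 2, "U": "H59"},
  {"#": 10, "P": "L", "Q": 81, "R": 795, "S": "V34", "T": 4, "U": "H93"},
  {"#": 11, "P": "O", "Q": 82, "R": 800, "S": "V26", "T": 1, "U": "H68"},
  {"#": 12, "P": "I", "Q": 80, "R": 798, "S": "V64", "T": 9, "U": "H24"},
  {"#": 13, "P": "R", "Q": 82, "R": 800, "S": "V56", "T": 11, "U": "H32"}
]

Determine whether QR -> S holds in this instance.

No

(Q=82, R=800): rows 1, 5, 6, 11, 13 → S takes values {V56, V26, V70} — violation
(Q=84, R=795): row 2 → S = V38 ✓
(Q=82, R=795): rows 3, 7, 8 → S = V34, V34, V34 ✓
(Q=80, R=798): rows 4, 12 → S = V64, V64 ✓
(Q=84, R=800): row 9 → S = V38 ✓
(Q=81, R=795): row 10 → S = V34 ✓
Two rows agree on QR but differ on S, so QR -> S does not hold.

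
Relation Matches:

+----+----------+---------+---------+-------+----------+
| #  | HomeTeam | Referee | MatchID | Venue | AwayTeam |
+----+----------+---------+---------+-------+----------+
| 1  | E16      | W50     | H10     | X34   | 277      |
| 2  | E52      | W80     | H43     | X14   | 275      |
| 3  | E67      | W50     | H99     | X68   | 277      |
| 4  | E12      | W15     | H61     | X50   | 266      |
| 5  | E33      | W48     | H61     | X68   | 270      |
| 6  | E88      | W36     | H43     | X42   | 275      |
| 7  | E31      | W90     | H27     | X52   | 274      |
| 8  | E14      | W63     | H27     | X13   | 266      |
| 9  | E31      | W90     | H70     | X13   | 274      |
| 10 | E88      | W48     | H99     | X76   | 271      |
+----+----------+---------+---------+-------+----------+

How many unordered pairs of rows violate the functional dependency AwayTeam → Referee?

2

AwayTeam=277: all 2 rows agree on Referee — 0 pairs.
AwayTeam=275: violating pairs (2,6) — 1 pair.
AwayTeam=266: violating pairs (4,8) — 1 pair.
AwayTeam=274: all 2 rows agree on Referee — 0 pairs.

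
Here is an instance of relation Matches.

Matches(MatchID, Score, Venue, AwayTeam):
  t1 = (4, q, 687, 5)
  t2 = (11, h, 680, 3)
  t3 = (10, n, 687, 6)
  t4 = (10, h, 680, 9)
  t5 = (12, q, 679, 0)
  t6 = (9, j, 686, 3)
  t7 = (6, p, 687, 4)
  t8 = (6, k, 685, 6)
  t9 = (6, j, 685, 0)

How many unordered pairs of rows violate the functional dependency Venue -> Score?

Venue=687: violating pairs (1,3), (1,7), (3,7) — 3 pairs.
Venue=680: all 2 rows agree on Score — 0 pairs.
Venue=685: violating pairs (8,9) — 1 pair.

4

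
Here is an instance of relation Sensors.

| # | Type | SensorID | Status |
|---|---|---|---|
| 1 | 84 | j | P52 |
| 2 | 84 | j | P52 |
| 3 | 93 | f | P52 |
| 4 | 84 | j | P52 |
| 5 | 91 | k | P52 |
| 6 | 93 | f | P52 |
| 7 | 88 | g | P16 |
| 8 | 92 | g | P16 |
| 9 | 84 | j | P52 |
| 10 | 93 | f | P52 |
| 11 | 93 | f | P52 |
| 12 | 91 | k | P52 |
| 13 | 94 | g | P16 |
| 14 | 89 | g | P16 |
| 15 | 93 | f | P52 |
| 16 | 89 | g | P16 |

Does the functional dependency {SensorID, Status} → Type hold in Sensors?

(SensorID=j, Status=P52): rows 1, 2, 4, 9 → Type = 84, 84, 84, 84 ✓
(SensorID=f, Status=P52): rows 3, 6, 10, 11, 15 → Type = 93, 93, 93, 93, 93 ✓
(SensorID=k, Status=P52): rows 5, 12 → Type = 91, 91 ✓
(SensorID=g, Status=P16): rows 7, 8, 13, 14, 16 → Type takes values {88, 92, 94, 89} — violation
Two rows agree on {SensorID, Status} but differ on Type, so {SensorID, Status} → Type does not hold.

No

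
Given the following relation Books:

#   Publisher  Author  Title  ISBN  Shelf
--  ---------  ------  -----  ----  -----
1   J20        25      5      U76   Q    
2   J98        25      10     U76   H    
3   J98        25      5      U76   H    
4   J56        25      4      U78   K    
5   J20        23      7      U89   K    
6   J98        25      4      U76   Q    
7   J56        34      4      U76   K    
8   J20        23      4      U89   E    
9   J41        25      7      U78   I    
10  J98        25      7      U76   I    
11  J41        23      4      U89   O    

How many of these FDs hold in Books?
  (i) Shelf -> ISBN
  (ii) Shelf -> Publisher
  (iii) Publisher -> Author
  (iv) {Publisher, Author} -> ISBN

(i) Shelf -> ISBN: Shelf=K: rows 4, 5, 7 → ISBN takes values {U78, U89, U76} — violation; Shelf=I: rows 9, 10 → ISBN takes values {U78, U76} — violation — fails.
(ii) Shelf -> Publisher: Shelf=Q: rows 1, 6 → Publisher takes values {J20, J98} — violation; Shelf=K: rows 4, 5, 7 → Publisher takes values {J56, J20} — violation; Shelf=I: rows 9, 10 → Publisher takes values {J41, J98} — violation — fails.
(iii) Publisher -> Author: Publisher=J20: rows 1, 5, 8 → Author takes values {25, 23} — violation; Publisher=J56: rows 4, 7 → Author takes values {25, 34} — violation; Publisher=J41: rows 9, 11 → Author takes values {25, 23} — violation — fails.
(iv) {Publisher, Author} -> ISBN: every LHS value maps to a single RHS value — holds.
1 of the 4 dependencies holds.

1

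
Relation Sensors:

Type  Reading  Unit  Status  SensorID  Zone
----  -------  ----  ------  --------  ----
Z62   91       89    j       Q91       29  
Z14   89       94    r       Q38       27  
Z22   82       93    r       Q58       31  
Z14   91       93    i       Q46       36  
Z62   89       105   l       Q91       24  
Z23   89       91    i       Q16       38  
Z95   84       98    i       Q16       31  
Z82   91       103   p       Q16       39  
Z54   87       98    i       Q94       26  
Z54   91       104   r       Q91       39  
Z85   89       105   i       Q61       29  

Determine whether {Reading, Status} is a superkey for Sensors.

Two distinct rows share (Reading=89, Status=i), so {Reading, Status} does not determine every attribute — not a superkey.

No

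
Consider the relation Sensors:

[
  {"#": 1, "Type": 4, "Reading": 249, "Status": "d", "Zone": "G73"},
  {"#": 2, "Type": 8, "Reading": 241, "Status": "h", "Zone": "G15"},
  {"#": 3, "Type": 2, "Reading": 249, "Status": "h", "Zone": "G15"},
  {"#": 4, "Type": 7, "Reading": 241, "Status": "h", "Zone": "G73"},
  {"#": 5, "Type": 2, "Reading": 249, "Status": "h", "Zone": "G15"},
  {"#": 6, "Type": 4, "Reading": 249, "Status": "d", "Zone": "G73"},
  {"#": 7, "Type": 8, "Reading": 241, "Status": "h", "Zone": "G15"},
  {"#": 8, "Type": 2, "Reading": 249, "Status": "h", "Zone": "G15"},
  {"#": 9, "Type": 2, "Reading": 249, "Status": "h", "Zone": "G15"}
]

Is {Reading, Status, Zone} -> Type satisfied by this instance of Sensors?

Yes

(Reading=249, Status=d, Zone=G73): rows 1, 6 → Type = 4, 4 ✓
(Reading=241, Status=h, Zone=G15): rows 2, 7 → Type = 8, 8 ✓
(Reading=249, Status=h, Zone=G15): rows 3, 5, 8, 9 → Type = 2, 2, 2, 2 ✓
(Reading=241, Status=h, Zone=G73): row 4 → Type = 7 ✓
Every {Reading, Status, Zone} value is associated with a single Type value, so {Reading, Status, Zone} -> Type holds.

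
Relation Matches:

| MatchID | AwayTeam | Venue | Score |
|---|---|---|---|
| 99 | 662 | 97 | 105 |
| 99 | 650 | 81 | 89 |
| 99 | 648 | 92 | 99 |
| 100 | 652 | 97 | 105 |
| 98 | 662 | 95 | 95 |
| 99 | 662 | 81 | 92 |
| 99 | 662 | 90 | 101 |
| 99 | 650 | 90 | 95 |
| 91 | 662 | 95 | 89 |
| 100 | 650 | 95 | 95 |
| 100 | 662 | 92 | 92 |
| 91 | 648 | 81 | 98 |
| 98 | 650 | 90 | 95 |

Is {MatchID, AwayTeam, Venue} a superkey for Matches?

All 13 rows have distinct {MatchID, AwayTeam, Venue} values, so {MatchID, AwayTeam, Venue} → (all attributes) holds and {MatchID, AwayTeam, Venue} is a superkey.

Yes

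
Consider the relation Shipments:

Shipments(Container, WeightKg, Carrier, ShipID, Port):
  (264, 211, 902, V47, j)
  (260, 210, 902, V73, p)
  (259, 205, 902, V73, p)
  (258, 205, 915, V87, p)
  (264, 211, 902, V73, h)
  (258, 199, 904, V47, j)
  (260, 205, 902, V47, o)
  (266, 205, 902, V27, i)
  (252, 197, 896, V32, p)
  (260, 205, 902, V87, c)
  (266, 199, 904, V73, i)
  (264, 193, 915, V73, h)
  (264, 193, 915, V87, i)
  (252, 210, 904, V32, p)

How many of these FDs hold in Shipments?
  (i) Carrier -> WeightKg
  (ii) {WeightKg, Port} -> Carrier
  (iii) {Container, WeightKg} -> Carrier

(i) Carrier -> WeightKg: Carrier=902: 7 rows → WeightKg takes values {211, 210, 205} — violation; Carrier=915: 3 rows → WeightKg takes values {205, 193} — violation; Carrier=904: 3 rows → WeightKg takes values {199, 210} — violation — fails.
(ii) {WeightKg, Port} -> Carrier: (WeightKg=210, Port=p): 2 rows → Carrier takes values {902, 904} — violation; (WeightKg=205, Port=p): 2 rows → Carrier takes values {902, 915} — violation — fails.
(iii) {Container, WeightKg} -> Carrier: every LHS value maps to a single RHS value — holds.
1 of the 3 dependencies holds.

1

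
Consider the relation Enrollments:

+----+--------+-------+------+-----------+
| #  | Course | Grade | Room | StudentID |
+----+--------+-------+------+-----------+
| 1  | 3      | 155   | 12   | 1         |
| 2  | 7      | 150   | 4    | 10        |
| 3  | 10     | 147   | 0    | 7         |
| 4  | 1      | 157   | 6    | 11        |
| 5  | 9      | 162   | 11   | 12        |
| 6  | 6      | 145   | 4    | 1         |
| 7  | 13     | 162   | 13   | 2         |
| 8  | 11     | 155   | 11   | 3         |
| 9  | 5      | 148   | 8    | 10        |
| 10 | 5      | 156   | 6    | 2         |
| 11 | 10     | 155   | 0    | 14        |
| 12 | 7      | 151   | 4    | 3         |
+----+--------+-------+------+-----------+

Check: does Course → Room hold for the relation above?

Course=3: row 1 → Room = 12 ✓
Course=7: rows 2, 12 → Room = 4, 4 ✓
Course=10: rows 3, 11 → Room = 0, 0 ✓
Course=1: row 4 → Room = 6 ✓
Course=9: row 5 → Room = 11 ✓
Course=6: row 6 → Room = 4 ✓
Course=13: row 7 → Room = 13 ✓
Course=11: row 8 → Room = 11 ✓
Course=5: rows 9, 10 → Room takes values {8, 6} — violation
Two rows agree on Course but differ on Room, so Course → Room does not hold.

No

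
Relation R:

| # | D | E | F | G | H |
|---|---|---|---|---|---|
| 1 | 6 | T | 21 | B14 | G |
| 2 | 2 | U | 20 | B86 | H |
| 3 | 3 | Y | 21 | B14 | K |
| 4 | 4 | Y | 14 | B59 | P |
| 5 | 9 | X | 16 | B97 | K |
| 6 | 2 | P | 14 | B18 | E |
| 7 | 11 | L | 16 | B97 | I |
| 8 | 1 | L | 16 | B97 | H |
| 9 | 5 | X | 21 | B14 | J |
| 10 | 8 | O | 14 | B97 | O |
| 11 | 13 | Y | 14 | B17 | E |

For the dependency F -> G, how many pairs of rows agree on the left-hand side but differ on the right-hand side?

F=21: all 3 rows agree on G — 0 pairs.
F=14: violating pairs (4,6), (4,10), (4,11), (6,10), (6,11), (10,11) — 6 pairs.
F=16: all 3 rows agree on G — 0 pairs.

6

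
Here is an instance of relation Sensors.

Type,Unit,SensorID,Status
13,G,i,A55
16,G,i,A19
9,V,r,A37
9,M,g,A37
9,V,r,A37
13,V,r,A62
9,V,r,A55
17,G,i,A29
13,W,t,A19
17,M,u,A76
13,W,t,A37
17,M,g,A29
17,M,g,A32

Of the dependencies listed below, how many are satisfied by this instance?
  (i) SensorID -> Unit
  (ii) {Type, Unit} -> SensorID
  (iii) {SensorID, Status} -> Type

(i) SensorID -> Unit: every LHS value maps to a single RHS value — holds.
(ii) {Type, Unit} -> SensorID: (Type=17, Unit=M): 3 rows → SensorID takes values {u, g} — violation — fails.
(iii) {SensorID, Status} -> Type: every LHS value maps to a single RHS value — holds.
2 of the 3 dependencies hold.

2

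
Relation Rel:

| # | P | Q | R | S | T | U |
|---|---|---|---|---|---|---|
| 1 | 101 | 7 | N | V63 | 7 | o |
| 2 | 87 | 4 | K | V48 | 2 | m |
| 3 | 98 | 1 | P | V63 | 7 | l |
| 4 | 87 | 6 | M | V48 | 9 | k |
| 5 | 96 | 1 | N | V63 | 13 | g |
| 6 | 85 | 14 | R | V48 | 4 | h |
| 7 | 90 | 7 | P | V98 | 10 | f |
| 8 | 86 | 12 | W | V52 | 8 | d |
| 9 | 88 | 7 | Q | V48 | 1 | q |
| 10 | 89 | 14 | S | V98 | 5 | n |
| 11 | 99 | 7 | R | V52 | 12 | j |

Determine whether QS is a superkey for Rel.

Rows 3 and 5 have the same QS value (Q=1, S=V63) but are distinct tuples, so QS does not determine every attribute — not a superkey.

No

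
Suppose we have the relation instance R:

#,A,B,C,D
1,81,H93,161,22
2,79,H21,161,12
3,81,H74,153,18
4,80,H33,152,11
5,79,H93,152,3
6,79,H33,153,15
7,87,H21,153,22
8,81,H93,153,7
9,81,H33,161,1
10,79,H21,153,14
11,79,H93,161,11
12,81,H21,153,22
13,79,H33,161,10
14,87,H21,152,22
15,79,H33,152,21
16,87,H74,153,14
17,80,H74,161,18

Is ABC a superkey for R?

All 17 rows have distinct ABC values, so ABC → (all attributes) holds and ABC is a superkey.

Yes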